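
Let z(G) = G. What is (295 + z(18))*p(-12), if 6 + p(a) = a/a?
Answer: -1565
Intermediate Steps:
p(a) = -5 (p(a) = -6 + a/a = -6 + 1 = -5)
(295 + z(18))*p(-12) = (295 + 18)*(-5) = 313*(-5) = -1565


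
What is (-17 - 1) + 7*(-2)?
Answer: -32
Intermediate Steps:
(-17 - 1) + 7*(-2) = -18 - 14 = -32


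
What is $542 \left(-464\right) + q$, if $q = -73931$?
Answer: $-325419$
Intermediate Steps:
$542 \left(-464\right) + q = 542 \left(-464\right) - 73931 = -251488 - 73931 = -325419$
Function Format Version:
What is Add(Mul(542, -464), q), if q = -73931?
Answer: -325419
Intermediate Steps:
Add(Mul(542, -464), q) = Add(Mul(542, -464), -73931) = Add(-251488, -73931) = -325419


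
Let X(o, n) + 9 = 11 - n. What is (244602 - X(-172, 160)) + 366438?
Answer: 611198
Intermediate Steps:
X(o, n) = 2 - n (X(o, n) = -9 + (11 - n) = 2 - n)
(244602 - X(-172, 160)) + 366438 = (244602 - (2 - 1*160)) + 366438 = (244602 - (2 - 160)) + 366438 = (244602 - 1*(-158)) + 366438 = (244602 + 158) + 366438 = 244760 + 366438 = 611198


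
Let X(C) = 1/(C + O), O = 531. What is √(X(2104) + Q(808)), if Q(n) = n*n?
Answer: √4532981649035/2635 ≈ 808.00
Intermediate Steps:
Q(n) = n²
X(C) = 1/(531 + C) (X(C) = 1/(C + 531) = 1/(531 + C))
√(X(2104) + Q(808)) = √(1/(531 + 2104) + 808²) = √(1/2635 + 652864) = √(1720296641/2635) = √4532981649035/2635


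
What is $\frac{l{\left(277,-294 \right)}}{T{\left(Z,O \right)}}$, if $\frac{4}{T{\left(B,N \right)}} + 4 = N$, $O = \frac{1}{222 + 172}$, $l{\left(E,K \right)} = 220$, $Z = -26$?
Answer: $- \frac{86625}{394} \approx -219.86$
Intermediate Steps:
$O = \frac{1}{394} \approx 0.0025381$
$T{\left(B,N \right)} = \frac{4}{-4 + N}$
$\frac{l{\left(277,-294 \right)}}{T{\left(Z,O \right)}} = \frac{220}{4 \frac{1}{-4 + \frac{1}{394}}} = \frac{220}{4 \frac{1}{- \frac{1575}{394}}} = \frac{220}{4 \left(- \frac{394}{1575}\right)} = \frac{220}{- \frac{1576}{1575}} = 220 \left(- \frac{1575}{1576}\right) = - \frac{86625}{394}$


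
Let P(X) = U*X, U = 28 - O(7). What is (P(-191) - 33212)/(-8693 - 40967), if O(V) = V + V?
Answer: 17943/24830 ≈ 0.72263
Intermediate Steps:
O(V) = 2*V
U = 14 (U = 28 - 2*7 = 28 - 1*14 = 28 - 14 = 14)
P(X) = 14*X
(P(-191) - 33212)/(-8693 - 40967) = (14*(-191) - 33212)/(-8693 - 40967) = (-2674 - 33212)/(-49660) = -35886*(-1/49660) = 17943/24830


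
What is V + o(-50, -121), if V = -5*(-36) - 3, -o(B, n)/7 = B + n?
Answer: 1374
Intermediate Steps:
o(B, n) = -7*B - 7*n (o(B, n) = -7*(B + n) = -7*B - 7*n)
V = 177 (V = 180 - 3 = 177)
V + o(-50, -121) = 177 + (-7*(-50) - 7*(-121)) = 177 + (350 + 847) = 177 + 1197 = 1374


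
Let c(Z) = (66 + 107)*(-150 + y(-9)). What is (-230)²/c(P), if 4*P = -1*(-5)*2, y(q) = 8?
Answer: -26450/12283 ≈ -2.1534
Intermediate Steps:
P = 5/2 (P = (-1*(-5)*2)/4 = (5*2)/4 = (¼)*10 = 5/2 ≈ 2.5000)
c(Z) = -24566 (c(Z) = (66 + 107)*(-150 + 8) = 173*(-142) = -24566)
(-230)²/c(P) = (-230)²/(-24566) = 52900*(-1/24566) = -26450/12283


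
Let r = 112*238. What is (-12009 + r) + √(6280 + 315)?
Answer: 14647 + √6595 ≈ 14728.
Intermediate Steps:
r = 26656
(-12009 + r) + √(6280 + 315) = (-12009 + 26656) + √(6280 + 315) = 14647 + √6595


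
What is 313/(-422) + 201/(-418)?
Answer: -53914/44099 ≈ -1.2226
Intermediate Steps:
313/(-422) + 201/(-418) = 313*(-1/422) + 201*(-1/418) = -313/422 - 201/418 = -53914/44099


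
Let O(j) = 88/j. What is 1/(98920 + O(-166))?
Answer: 83/8210316 ≈ 1.0109e-5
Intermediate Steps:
1/(98920 + O(-166)) = 1/(98920 + 88/(-166)) = 1/(98920 + 88*(-1/166)) = 1/(98920 - 44/83) = 1/(8210316/83) = 83/8210316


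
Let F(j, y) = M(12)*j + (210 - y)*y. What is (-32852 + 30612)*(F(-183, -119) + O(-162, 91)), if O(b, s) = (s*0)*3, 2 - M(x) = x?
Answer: 83599040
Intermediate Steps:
M(x) = 2 - x
O(b, s) = 0 (O(b, s) = 0*3 = 0)
F(j, y) = -10*j + y*(210 - y) (F(j, y) = (2 - 1*12)*j + (210 - y)*y = (2 - 12)*j + y*(210 - y) = -10*j + y*(210 - y))
(-32852 + 30612)*(F(-183, -119) + O(-162, 91)) = (-32852 + 30612)*((-1*(-119)² - 10*(-183) + 210*(-119)) + 0) = -2240*((-1*14161 + 1830 - 24990) + 0) = -2240*((-14161 + 1830 - 24990) + 0) = -2240*(-37321 + 0) = -2240*(-37321) = 83599040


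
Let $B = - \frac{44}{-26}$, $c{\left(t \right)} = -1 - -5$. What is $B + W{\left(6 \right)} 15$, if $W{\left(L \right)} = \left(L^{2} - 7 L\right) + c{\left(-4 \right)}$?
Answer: $- \frac{368}{13} \approx -28.308$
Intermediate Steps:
$c{\left(t \right)} = 4$ ($c{\left(t \right)} = -1 + 5 = 4$)
$W{\left(L \right)} = 4 + L^{2} - 7 L$ ($W{\left(L \right)} = \left(L^{2} - 7 L\right) + 4 = 4 + L^{2} - 7 L$)
$B = \frac{22}{13}$ ($B = \left(-44\right) \left(- \frac{1}{26}\right) = \frac{22}{13} \approx 1.6923$)
$B + W{\left(6 \right)} 15 = \frac{22}{13} + \left(4 + 6^{2} - 42\right) 15 = \frac{22}{13} + \left(4 + 36 - 42\right) 15 = \frac{22}{13} - 30 = - \frac{368}{13}$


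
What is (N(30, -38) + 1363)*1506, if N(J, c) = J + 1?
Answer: 2099364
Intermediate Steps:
N(J, c) = 1 + J
(N(30, -38) + 1363)*1506 = ((1 + 30) + 1363)*1506 = (31 + 1363)*1506 = 1394*1506 = 2099364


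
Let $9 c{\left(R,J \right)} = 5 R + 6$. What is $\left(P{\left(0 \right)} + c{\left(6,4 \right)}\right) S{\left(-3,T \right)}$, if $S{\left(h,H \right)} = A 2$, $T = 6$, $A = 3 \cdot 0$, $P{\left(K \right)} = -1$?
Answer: $0$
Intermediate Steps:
$A = 0$
$c{\left(R,J \right)} = \frac{2}{3} + \frac{5 R}{9}$ ($c{\left(R,J \right)} = \frac{5 R + 6}{9} = \frac{6 + 5 R}{9} = \frac{2}{3} + \frac{5 R}{9}$)
$S{\left(h,H \right)} = 0$ ($S{\left(h,H \right)} = 0 \cdot 2 = 0$)
$\left(P{\left(0 \right)} + c{\left(6,4 \right)}\right) S{\left(-3,T \right)} = \left(-1 + \left(\frac{2}{3} + \frac{5}{9} \cdot 6\right)\right) 0 = \left(-1 + \left(\frac{2}{3} + \frac{10}{3}\right)\right) 0 = \left(-1 + 4\right) 0 = 3 \cdot 0 = 0$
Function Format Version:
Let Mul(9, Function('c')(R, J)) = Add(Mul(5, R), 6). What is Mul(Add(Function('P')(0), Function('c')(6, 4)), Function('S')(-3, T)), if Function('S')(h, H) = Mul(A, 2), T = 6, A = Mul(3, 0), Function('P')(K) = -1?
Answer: 0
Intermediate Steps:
A = 0
Function('c')(R, J) = Add(Rational(2, 3), Mul(Rational(5, 9), R)) (Function('c')(R, J) = Mul(Rational(1, 9), Add(Mul(5, R), 6)) = Mul(Rational(1, 9), Add(6, Mul(5, R))) = Add(Rational(2, 3), Mul(Rational(5, 9), R)))
Function('S')(h, H) = 0 (Function('S')(h, H) = Mul(0, 2) = 0)
Mul(Add(Function('P')(0), Function('c')(6, 4)), Function('S')(-3, T)) = Mul(Add(-1, Add(Rational(2, 3), Mul(Rational(5, 9), 6))), 0) = Mul(Add(-1, Add(Rational(2, 3), Rational(10, 3))), 0) = Mul(Add(-1, 4), 0) = Mul(3, 0) = 0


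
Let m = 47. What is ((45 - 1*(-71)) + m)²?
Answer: 26569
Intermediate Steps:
((45 - 1*(-71)) + m)² = ((45 - 1*(-71)) + 47)² = ((45 + 71) + 47)² = (116 + 47)² = 163² = 26569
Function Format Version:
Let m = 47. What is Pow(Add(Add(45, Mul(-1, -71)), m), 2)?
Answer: 26569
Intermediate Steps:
Pow(Add(Add(45, Mul(-1, -71)), m), 2) = Pow(Add(Add(45, Mul(-1, -71)), 47), 2) = Pow(Add(Add(45, 71), 47), 2) = Pow(Add(116, 47), 2) = Pow(163, 2) = 26569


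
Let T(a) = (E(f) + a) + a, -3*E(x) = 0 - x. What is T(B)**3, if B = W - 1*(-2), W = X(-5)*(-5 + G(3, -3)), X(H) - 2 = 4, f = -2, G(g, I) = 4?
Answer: -17576/27 ≈ -650.96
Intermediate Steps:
X(H) = 6 (X(H) = 2 + 4 = 6)
W = -6 (W = 6*(-5 + 4) = 6*(-1) = -6)
E(x) = x/3 (E(x) = -(0 - x)/3 = -(-1)*x/3 = x/3)
B = -4 (B = -6 - 1*(-2) = -6 + 2 = -4)
T(a) = -2/3 + 2*a (T(a) = ((1/3)*(-2) + a) + a = (-2/3 + a) + a = -2/3 + 2*a)
T(B)**3 = (-2/3 + 2*(-4))**3 = (-2/3 - 8)**3 = (-26/3)**3 = -17576/27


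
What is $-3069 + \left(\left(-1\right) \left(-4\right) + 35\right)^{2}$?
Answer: $-1548$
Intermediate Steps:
$-3069 + \left(\left(-1\right) \left(-4\right) + 35\right)^{2} = -3069 + \left(4 + 35\right)^{2} = -3069 + 39^{2} = -3069 + 1521 = -1548$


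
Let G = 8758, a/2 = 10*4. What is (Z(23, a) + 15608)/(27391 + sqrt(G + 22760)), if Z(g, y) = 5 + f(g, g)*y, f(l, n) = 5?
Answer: 438612083/750235363 - 48039*sqrt(3502)/750235363 ≈ 0.58084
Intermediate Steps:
a = 80 (a = 2*(10*4) = 2*40 = 80)
Z(g, y) = 5 + 5*y
(Z(23, a) + 15608)/(27391 + sqrt(G + 22760)) = ((5 + 5*80) + 15608)/(27391 + sqrt(8758 + 22760)) = ((5 + 400) + 15608)/(27391 + sqrt(31518)) = (405 + 15608)/(27391 + 3*sqrt(3502)) = 16013/(27391 + 3*sqrt(3502))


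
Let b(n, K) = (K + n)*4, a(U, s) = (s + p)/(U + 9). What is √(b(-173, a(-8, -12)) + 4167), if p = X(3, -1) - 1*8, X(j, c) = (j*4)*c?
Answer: √3347 ≈ 57.853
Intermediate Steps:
X(j, c) = 4*c*j (X(j, c) = (4*j)*c = 4*c*j)
p = -20 (p = 4*(-1)*3 - 1*8 = -12 - 8 = -20)
a(U, s) = (-20 + s)/(9 + U) (a(U, s) = (s - 20)/(U + 9) = (-20 + s)/(9 + U))
b(n, K) = 4*K + 4*n
√(b(-173, a(-8, -12)) + 4167) = √((4*((-20 - 12)/(9 - 8)) + 4*(-173)) + 4167) = √((4*(-32/1) - 692) + 4167) = √((4*(1*(-32)) - 692) + 4167) = √((4*(-32) - 692) + 4167) = √((-128 - 692) + 4167) = √(-820 + 4167) = √3347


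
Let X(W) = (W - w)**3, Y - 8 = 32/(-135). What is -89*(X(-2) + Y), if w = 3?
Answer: 1408603/135 ≈ 10434.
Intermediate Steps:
Y = 1048/135 (Y = 8 + 32/(-135) = 8 + 32*(-1/135) = 8 - 32/135 = 1048/135 ≈ 7.7630)
X(W) = (-3 + W)**3 (X(W) = (W - 1*3)**3 = (W - 3)**3 = (-3 + W)**3)
-89*(X(-2) + Y) = -89*((-3 - 2)**3 + 1048/135) = -89*((-5)**3 + 1048/135) = -89*(-125 + 1048/135) = -89*(-15827/135) = 1408603/135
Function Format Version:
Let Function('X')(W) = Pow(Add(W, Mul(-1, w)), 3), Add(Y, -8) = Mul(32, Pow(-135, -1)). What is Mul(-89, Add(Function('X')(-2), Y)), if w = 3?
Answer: Rational(1408603, 135) ≈ 10434.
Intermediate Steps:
Y = Rational(1048, 135) (Y = Add(8, Mul(32, Pow(-135, -1))) = Add(8, Mul(32, Rational(-1, 135))) = Add(8, Rational(-32, 135)) = Rational(1048, 135) ≈ 7.7630)
Function('X')(W) = Pow(Add(-3, W), 3) (Function('X')(W) = Pow(Add(W, Mul(-1, 3)), 3) = Pow(Add(W, -3), 3) = Pow(Add(-3, W), 3))
Mul(-89, Add(Function('X')(-2), Y)) = Mul(-89, Add(Pow(Add(-3, -2), 3), Rational(1048, 135))) = Mul(-89, Add(Pow(-5, 3), Rational(1048, 135))) = Mul(-89, Add(-125, Rational(1048, 135))) = Mul(-89, Rational(-15827, 135)) = Rational(1408603, 135)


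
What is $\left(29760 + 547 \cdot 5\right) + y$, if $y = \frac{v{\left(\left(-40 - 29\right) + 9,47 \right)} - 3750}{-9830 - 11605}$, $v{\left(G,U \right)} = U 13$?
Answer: $\frac{696533464}{21435} \approx 32495.0$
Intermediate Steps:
$v{\left(G,U \right)} = 13 U$
$y = \frac{3139}{21435}$ ($y = \frac{13 \cdot 47 - 3750}{-9830 - 11605} = \frac{611 - 3750}{-21435} = \left(-3139\right) \left(- \frac{1}{21435}\right) = \frac{3139}{21435} \approx 0.14644$)
$\left(29760 + 547 \cdot 5\right) + y = \left(29760 + 547 \cdot 5\right) + \frac{3139}{21435} = \left(29760 + 2735\right) + \frac{3139}{21435} = 32495 + \frac{3139}{21435} = \frac{696533464}{21435}$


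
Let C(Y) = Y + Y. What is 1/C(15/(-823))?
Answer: -823/30 ≈ -27.433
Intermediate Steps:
C(Y) = 2*Y
1/C(15/(-823)) = 1/(2*(15/(-823))) = 1/(2*(15*(-1/823))) = 1/(2*(-15/823)) = 1/(-30/823) = -823/30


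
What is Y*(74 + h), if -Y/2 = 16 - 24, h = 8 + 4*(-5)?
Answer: 992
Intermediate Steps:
h = -12 (h = 8 - 20 = -12)
Y = 16 (Y = -2*(16 - 24) = -2*(-8) = 16)
Y*(74 + h) = 16*(74 - 12) = 16*62 = 992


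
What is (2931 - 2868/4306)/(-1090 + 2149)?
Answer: 2103003/760009 ≈ 2.7671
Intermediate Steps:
(2931 - 2868/4306)/(-1090 + 2149) = (2931 - 2868*1/4306)/1059 = (2931 - 1434/2153)*(1/1059) = (6309009/2153)*(1/1059) = 2103003/760009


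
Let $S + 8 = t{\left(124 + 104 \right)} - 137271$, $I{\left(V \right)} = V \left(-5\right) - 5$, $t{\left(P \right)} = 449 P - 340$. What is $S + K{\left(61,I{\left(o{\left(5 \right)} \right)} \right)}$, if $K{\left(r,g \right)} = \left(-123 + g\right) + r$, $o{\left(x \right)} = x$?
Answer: $-35339$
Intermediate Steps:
$t{\left(P \right)} = -340 + 449 P$
$I{\left(V \right)} = -5 - 5 V$ ($I{\left(V \right)} = - 5 V - 5 = -5 - 5 V$)
$K{\left(r,g \right)} = -123 + g + r$
$S = -35247$ ($S = -8 - \left(137611 - 449 \left(124 + 104\right)\right) = -8 + \left(\left(-340 + 449 \cdot 228\right) - 137271\right) = -8 + \left(\left(-340 + 102372\right) - 137271\right) = -8 + \left(102032 - 137271\right) = -8 - 35239 = -35247$)
$S + K{\left(61,I{\left(o{\left(5 \right)} \right)} \right)} = -35247 - 92 = -35339$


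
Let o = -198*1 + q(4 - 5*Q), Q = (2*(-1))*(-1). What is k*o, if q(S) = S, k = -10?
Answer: 2040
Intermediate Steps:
Q = 2 (Q = -2*(-1) = 2)
o = -204 (o = -198*1 + (4 - 5*2) = -198 + (4 - 10) = -198 - 6 = -204)
k*o = -10*(-204) = 2040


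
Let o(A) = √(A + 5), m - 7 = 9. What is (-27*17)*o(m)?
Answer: -459*√21 ≈ -2103.4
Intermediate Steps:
m = 16 (m = 7 + 9 = 16)
o(A) = √(5 + A)
(-27*17)*o(m) = (-27*17)*√(5 + 16) = -459*√21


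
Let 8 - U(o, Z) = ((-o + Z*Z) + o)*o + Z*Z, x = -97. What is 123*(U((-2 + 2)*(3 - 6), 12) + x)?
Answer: -28659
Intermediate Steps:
U(o, Z) = 8 - Z² - o*Z² (U(o, Z) = 8 - (((-o + Z*Z) + o)*o + Z*Z) = 8 - (((-o + Z²) + o)*o + Z²) = 8 - (((Z² - o) + o)*o + Z²) = 8 - (Z²*o + Z²) = 8 - (o*Z² + Z²) = 8 - (Z² + o*Z²) = 8 + (-Z² - o*Z²) = 8 - Z² - o*Z²)
123*(U((-2 + 2)*(3 - 6), 12) + x) = 123*((8 - 1*12² - 1*(-2 + 2)*(3 - 6)*12²) - 97) = 123*((8 - 1*144 - 1*0*(-3)*144) - 97) = 123*((8 - 144 - 1*0*144) - 97) = 123*((8 - 144 + 0) - 97) = 123*(-136 - 97) = 123*(-233) = -28659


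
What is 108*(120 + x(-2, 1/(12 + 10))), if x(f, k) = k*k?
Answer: 1568187/121 ≈ 12960.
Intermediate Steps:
x(f, k) = k²
108*(120 + x(-2, 1/(12 + 10))) = 108*(120 + (1/(12 + 10))²) = 108*(120 + (1/22)²) = 108*(120 + 1/484) = 108*(58081/484) = 1568187/121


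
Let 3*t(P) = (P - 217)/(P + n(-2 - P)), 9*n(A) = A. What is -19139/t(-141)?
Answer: -10813535/537 ≈ -20137.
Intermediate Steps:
n(A) = A/9
t(P) = (-217 + P)/(3*(-2/9 + 8*P/9)) (t(P) = ((P - 217)/(P + (-2 - P)/9))/3 = ((-217 + P)/(P + (-2/9 - P/9)))/3 = ((-217 + P)/(-2/9 + 8*P/9))/3 = (-217 + P)/(3*(-2/9 + 8*P/9)))
-19139/t(-141) = -19139*2*(-1 + 4*(-141))/(3*(-217 - 141)) = -19139/((3/2)*(-358)/(-1 - 564)) = -19139/((3/2)*(-358)/(-565)) = -19139/((3/2)*(-1/565)*(-358)) = -19139/537/565 = -19139*565/537 = -10813535/537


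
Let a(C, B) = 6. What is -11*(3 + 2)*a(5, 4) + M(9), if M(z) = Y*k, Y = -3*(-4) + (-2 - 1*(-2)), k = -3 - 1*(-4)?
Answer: -318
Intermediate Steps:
k = 1 (k = -3 + 4 = 1)
Y = 12 (Y = 12 + (-2 + 2) = 12 + 0 = 12)
M(z) = 12 (M(z) = 12*1 = 12)
-11*(3 + 2)*a(5, 4) + M(9) = -11*(3 + 2)*6 + 12 = -55*6 + 12 = -11*30 + 12 = -330 + 12 = -318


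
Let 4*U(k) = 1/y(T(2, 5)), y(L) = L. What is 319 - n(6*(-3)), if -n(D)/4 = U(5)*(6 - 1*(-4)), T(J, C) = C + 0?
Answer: 321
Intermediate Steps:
T(J, C) = C
U(k) = 1/20 (U(k) = (¼)/5 = (¼)*(⅕) = 1/20)
n(D) = -2 (n(D) = -(6 - 1*(-4))/5 = -(6 + 4)/5 = -10/5 = -4*½ = -2)
319 - n(6*(-3)) = 319 - 1*(-2) = 319 + 2 = 321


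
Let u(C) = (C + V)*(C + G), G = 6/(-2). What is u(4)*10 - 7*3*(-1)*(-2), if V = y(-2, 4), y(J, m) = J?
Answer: -22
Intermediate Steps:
V = -2
G = -3 (G = 6*(-½) = -3)
u(C) = (-3 + C)*(-2 + C) (u(C) = (C - 2)*(C - 3) = (-2 + C)*(-3 + C) = (-3 + C)*(-2 + C))
u(4)*10 - 7*3*(-1)*(-2) = (6 + 4² - 5*4)*10 - 7*3*(-1)*(-2) = (6 + 16 - 20)*10 - (-21)*(-2) = 2*10 - 7*6 = 20 - 42 = -22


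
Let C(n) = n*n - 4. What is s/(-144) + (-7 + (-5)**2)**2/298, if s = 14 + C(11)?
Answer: 3809/21456 ≈ 0.17753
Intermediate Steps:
C(n) = -4 + n**2 (C(n) = n**2 - 4 = -4 + n**2)
s = 131 (s = 14 + (-4 + 11**2) = 14 + (-4 + 121) = 14 + 117 = 131)
s/(-144) + (-7 + (-5)**2)**2/298 = 131/(-144) + (-7 + (-5)**2)**2/298 = 131*(-1/144) + (-7 + 25)**2*(1/298) = -131/144 + 18**2*(1/298) = -131/144 + 324*(1/298) = -131/144 + 162/149 = 3809/21456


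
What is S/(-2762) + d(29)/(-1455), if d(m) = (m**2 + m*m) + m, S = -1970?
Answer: -929716/2009355 ≈ -0.46269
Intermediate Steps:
d(m) = m + 2*m**2 (d(m) = (m**2 + m**2) + m = 2*m**2 + m = m + 2*m**2)
S/(-2762) + d(29)/(-1455) = -1970/(-2762) + (29*(1 + 2*29))/(-1455) = -1970*(-1/2762) + (29*(1 + 58))*(-1/1455) = 985/1381 + (29*59)*(-1/1455) = 985/1381 + 1711*(-1/1455) = 985/1381 - 1711/1455 = -929716/2009355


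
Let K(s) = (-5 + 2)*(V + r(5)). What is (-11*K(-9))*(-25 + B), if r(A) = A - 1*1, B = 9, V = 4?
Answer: -4224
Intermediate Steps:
r(A) = -1 + A (r(A) = A - 1 = -1 + A)
K(s) = -24 (K(s) = (-5 + 2)*(4 + (-1 + 5)) = -3*(4 + 4) = -3*8 = -24)
(-11*K(-9))*(-25 + B) = (-11*(-24))*(-25 + 9) = 264*(-16) = -4224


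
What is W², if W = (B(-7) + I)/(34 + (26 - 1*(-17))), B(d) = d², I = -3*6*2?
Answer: 169/5929 ≈ 0.028504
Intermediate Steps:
I = -36 (I = -18*2 = -36)
W = 13/77 (W = ((-7)² - 36)/(34 + (26 - 1*(-17))) = (49 - 36)/(34 + (26 + 17)) = 13/(34 + 43) = 13/77 ≈ 0.16883)
W² = (13/77)² = 169/5929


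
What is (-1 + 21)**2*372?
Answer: 148800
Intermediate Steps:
(-1 + 21)**2*372 = 20**2*372 = 400*372 = 148800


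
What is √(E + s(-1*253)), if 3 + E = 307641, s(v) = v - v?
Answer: 27*√422 ≈ 554.65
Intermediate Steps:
s(v) = 0
E = 307638 (E = -3 + 307641 = 307638)
√(E + s(-1*253)) = √(307638 + 0) = √307638 = 27*√422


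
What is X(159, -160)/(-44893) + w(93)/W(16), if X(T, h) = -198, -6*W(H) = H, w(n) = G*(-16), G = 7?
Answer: 1885704/44893 ≈ 42.004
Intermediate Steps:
w(n) = -112 (w(n) = 7*(-16) = -112)
W(H) = -H/6
X(159, -160)/(-44893) + w(93)/W(16) = -198/(-44893) - 112/((-⅙*16)) = -198*(-1/44893) - 112/(-8/3) = 198/44893 - 112*(-3/8) = 198/44893 + 42 = 1885704/44893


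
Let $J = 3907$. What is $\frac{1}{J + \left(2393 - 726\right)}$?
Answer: $\frac{1}{5574} \approx 0.0001794$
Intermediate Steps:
$\frac{1}{J + \left(2393 - 726\right)} = \frac{1}{3907 + \left(2393 - 726\right)} = \frac{1}{3907 + 1667} = \frac{1}{5574}$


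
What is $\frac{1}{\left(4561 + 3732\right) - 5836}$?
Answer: $\frac{1}{2457} \approx 0.000407$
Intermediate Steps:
$\frac{1}{\left(4561 + 3732\right) - 5836} = \frac{1}{8293 - 5836} = \frac{1}{2457}$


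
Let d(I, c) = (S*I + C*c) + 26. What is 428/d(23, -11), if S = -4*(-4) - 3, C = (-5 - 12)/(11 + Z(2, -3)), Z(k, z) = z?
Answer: 3424/2787 ≈ 1.2286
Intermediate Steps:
C = -17/8 (C = (-5 - 12)/(11 - 3) = -17/8 ≈ -2.1250)
S = 13 (S = 16 - 3 = 13)
d(I, c) = 26 + 13*I - 17*c/8 (d(I, c) = (13*I - 17*c/8) + 26 = 26 + 13*I - 17*c/8)
428/d(23, -11) = 428/(26 + 13*23 - 17/8*(-11)) = 428/(26 + 299 + 187/8) = 428/(2787/8) = 428*(8/2787) = 3424/2787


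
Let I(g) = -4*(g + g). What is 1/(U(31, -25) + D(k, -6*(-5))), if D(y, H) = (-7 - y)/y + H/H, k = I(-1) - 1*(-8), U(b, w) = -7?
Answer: -16/119 ≈ -0.13445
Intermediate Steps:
I(g) = -8*g
k = 16 (k = -8*(-1) - 1*(-8) = 8 + 8 = 16)
D(y, H) = 1 + (-7 - y)/y (D(y, H) = (-7 - y)/y + 1 = 1 + (-7 - y)/y)
1/(U(31, -25) + D(k, -6*(-5))) = 1/(-7 - 7/16) = 1/(-119/16) = -16/119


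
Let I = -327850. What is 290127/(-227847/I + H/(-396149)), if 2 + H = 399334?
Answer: -37680954834605550/40659634997 ≈ -9.2674e+5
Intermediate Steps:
H = 399332 (H = -2 + 399334 = 399332)
290127/(-227847/I + H/(-396149)) = 290127/(-227847/(-327850) + 399332/(-396149)) = 290127/(-227847*(-1/327850) + 399332*(-1/396149)) = 290127/(227847/327850 - 399332/396149) = 290127/(-40659634997/129877449650) = 290127*(-129877449650/40659634997) = -37680954834605550/40659634997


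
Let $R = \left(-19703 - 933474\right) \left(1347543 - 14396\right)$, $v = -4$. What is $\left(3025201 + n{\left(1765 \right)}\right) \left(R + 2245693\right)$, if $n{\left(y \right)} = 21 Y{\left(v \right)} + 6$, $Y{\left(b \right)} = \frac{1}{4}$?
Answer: $- \frac{7688412436406132387}{2} \approx -3.8442 \cdot 10^{18}$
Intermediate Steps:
$Y{\left(b \right)} = \frac{1}{4}$
$R = -1270725058019$ ($R = \left(-953177\right) 1333147 = -1270725058019$)
$n{\left(y \right)} = \frac{45}{4}$ ($n{\left(y \right)} = 21 \cdot \frac{1}{4} + 6 = \frac{21}{4} + 6 = \frac{45}{4}$)
$\left(3025201 + n{\left(1765 \right)}\right) \left(R + 2245693\right) = \left(3025201 + \frac{45}{4}\right) \left(-1270725058019 + 2245693\right) = \frac{12100849}{4} \left(-1270722812326\right) = - \frac{7688412436406132387}{2}$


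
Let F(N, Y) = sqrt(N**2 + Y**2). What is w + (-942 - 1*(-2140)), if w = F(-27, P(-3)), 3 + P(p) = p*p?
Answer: 1198 + 3*sqrt(85) ≈ 1225.7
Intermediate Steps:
P(p) = -3 + p**2 (P(p) = -3 + p*p = -3 + p**2)
w = 3*sqrt(85) (w = sqrt((-27)**2 + (-3 + (-3)**2)**2) = sqrt(729 + (-3 + 9)**2) = sqrt(729 + 6**2) = sqrt(729 + 36) = sqrt(765) = 3*sqrt(85) ≈ 27.659)
w + (-942 - 1*(-2140)) = 3*sqrt(85) + (-942 - 1*(-2140)) = 3*sqrt(85) + (-942 + 2140) = 3*sqrt(85) + 1198 = 1198 + 3*sqrt(85)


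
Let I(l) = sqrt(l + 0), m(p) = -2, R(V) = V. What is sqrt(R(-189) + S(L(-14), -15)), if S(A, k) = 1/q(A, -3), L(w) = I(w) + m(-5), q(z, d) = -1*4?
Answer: I*sqrt(757)/2 ≈ 13.757*I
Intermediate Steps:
q(z, d) = -4
I(l) = sqrt(l)
L(w) = -2 + sqrt(w) (L(w) = sqrt(w) - 2 = -2 + sqrt(w))
S(A, k) = -1/4 (S(A, k) = 1/(-4) = -1/4)
sqrt(R(-189) + S(L(-14), -15)) = sqrt(-189 - 1/4) = sqrt(-757/4) = I*sqrt(757)/2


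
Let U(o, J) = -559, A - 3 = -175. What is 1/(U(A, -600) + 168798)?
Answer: 1/168239 ≈ 5.9439e-6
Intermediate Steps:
A = -172 (A = 3 - 175 = -172)
1/(U(A, -600) + 168798) = 1/(-559 + 168798) = 1/168239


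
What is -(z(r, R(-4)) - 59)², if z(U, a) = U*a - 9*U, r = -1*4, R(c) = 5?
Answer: -1849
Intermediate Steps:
r = -4
z(U, a) = -9*U + U*a
-(z(r, R(-4)) - 59)² = -(-4*(-9 + 5) - 59)² = -(-4*(-4) - 59)² = -(16 - 59)² = -1*(-43)² = -1*1849 = -1849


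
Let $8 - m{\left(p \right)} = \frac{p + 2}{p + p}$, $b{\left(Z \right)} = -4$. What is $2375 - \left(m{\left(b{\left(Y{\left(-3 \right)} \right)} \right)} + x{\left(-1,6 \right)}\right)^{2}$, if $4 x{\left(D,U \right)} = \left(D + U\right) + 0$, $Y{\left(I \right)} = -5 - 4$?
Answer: $2294$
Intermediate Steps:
$Y{\left(I \right)} = -9$ ($Y{\left(I \right)} = -5 - 4 = -9$)
$x{\left(D,U \right)} = \frac{D}{4} + \frac{U}{4}$ ($x{\left(D,U \right)} = \frac{\left(D + U\right) + 0}{4} = \frac{D + U}{4} = \frac{D}{4} + \frac{U}{4}$)
$m{\left(p \right)} = 8 - \frac{2 + p}{2 p}$ ($m{\left(p \right)} = 8 - \frac{p + 2}{p + p} = 8 - \frac{2 + p}{2 p}$)
$2375 - \left(m{\left(b{\left(Y{\left(-3 \right)} \right)} \right)} + x{\left(-1,6 \right)}\right)^{2} = 2375 - \left(\left(\frac{15}{2} - \frac{1}{-4}\right) + \left(\frac{1}{4} \left(-1\right) + \frac{1}{4} \cdot 6\right)\right)^{2} = 2375 - \left(\left(\frac{15}{2} - - \frac{1}{4}\right) + \left(- \frac{1}{4} + \frac{3}{2}\right)\right)^{2} = 2375 - \left(\left(\frac{15}{2} + \frac{1}{4}\right) + \frac{5}{4}\right)^{2} = 2375 - \left(\frac{31}{4} + \frac{5}{4}\right)^{2} = 2375 - 9^{2} = 2375 - 81 = 2294$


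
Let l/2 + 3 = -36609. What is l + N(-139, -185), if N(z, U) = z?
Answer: -73363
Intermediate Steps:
l = -73224 (l = -6 + 2*(-36609) = -6 - 73218 = -73224)
l + N(-139, -185) = -73224 - 139 = -73363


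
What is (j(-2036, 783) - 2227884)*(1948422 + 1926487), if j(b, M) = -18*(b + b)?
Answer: -8348832432492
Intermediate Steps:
j(b, M) = -36*b
(j(-2036, 783) - 2227884)*(1948422 + 1926487) = (-36*(-2036) - 2227884)*(1948422 + 1926487) = (73296 - 2227884)*3874909 = -2154588*3874909 = -8348832432492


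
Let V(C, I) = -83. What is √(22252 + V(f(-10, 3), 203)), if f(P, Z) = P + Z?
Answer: √22169 ≈ 148.89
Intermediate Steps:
√(22252 + V(f(-10, 3), 203)) = √(22252 - 83) = √22169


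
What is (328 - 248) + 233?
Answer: 313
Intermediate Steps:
(328 - 248) + 233 = 80 + 233 = 313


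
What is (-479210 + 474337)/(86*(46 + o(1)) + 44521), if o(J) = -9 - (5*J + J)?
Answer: -4873/47187 ≈ -0.10327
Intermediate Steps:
o(J) = -9 - 6*J
(-479210 + 474337)/(86*(46 + o(1)) + 44521) = (-479210 + 474337)/(86*(46 + (-9 - 6*1)) + 44521) = -4873/(86*(46 + (-9 - 6)) + 44521) = -4873/(86*(46 - 15) + 44521) = -4873/(86*31 + 44521) = -4873/(2666 + 44521) = -4873/47187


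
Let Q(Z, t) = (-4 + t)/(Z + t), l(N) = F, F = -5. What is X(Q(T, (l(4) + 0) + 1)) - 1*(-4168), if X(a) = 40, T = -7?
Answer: 4208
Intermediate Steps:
l(N) = -5
Q(Z, t) = (-4 + t)/(Z + t)
X(Q(T, (l(4) + 0) + 1)) - 1*(-4168) = 40 - 1*(-4168) = 40 + 4168 = 4208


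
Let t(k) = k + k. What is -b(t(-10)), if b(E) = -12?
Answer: 12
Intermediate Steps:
t(k) = 2*k
-b(t(-10)) = -1*(-12) = 12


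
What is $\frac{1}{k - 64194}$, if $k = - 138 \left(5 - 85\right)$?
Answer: $- \frac{1}{53154} \approx -1.8813 \cdot 10^{-5}$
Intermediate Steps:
$k = 11040$ ($k = \left(-138\right) \left(-80\right) = 11040$)
$\frac{1}{k - 64194} = \frac{1}{11040 - 64194} = \frac{1}{-53154} = - \frac{1}{53154}$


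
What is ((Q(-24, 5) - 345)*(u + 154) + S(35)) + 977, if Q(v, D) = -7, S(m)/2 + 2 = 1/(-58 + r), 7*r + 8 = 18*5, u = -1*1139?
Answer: 56326259/162 ≈ 3.4769e+5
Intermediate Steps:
u = -1139
r = 82/7 (r = -8/7 + (18*5)/7 = -8/7 + (⅐)*90 = -8/7 + 90/7 = 82/7 ≈ 11.714)
S(m) = -655/162 (S(m) = -4 + 2/(-58 + 82/7) = -4 + 2/(-324/7) = -4 + 2*(-7/324) = -4 - 7/162 = -655/162)
((Q(-24, 5) - 345)*(u + 154) + S(35)) + 977 = ((-7 - 345)*(-1139 + 154) - 655/162) + 977 = (-352*(-985) - 655/162) + 977 = (346720 - 655/162) + 977 = 56167985/162 + 977 = 56326259/162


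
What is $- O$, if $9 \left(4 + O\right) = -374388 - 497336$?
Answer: $\frac{871760}{9} \approx 96862.0$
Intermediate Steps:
$O = - \frac{871760}{9}$ ($O = -4 + \frac{-374388 - 497336}{9} = -4 + \frac{1}{9} \left(-871724\right) = -4 - \frac{871724}{9} = - \frac{871760}{9} \approx -96862.0$)
$- O = \left(-1\right) \left(- \frac{871760}{9}\right) = \frac{871760}{9}$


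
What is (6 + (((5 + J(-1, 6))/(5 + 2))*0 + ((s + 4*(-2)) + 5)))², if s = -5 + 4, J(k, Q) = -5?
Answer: 4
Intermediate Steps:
s = -1
(6 + (((5 + J(-1, 6))/(5 + 2))*0 + ((s + 4*(-2)) + 5)))² = (6 + (((5 - 5)/(5 + 2))*0 + ((-1 + 4*(-2)) + 5)))² = (6 + ((0/7)*0 + ((-1 - 8) + 5)))² = (6 + ((0*(⅐))*0 + (-9 + 5)))² = (6 + (0*0 - 4))² = (6 + (0 - 4))² = (6 - 4)² = 2² = 4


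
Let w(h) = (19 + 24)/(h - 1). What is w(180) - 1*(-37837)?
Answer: 6772866/179 ≈ 37837.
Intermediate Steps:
w(h) = 43/(-1 + h)
w(180) - 1*(-37837) = 43/(-1 + 180) - 1*(-37837) = 43/179 + 37837 = 6772866/179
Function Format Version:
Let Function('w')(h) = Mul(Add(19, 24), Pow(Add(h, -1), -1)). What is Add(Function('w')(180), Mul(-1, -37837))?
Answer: Rational(6772866, 179) ≈ 37837.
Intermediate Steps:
Function('w')(h) = Mul(43, Pow(Add(-1, h), -1))
Add(Function('w')(180), Mul(-1, -37837)) = Add(Mul(43, Pow(Add(-1, 180), -1)), Mul(-1, -37837)) = Add(Mul(43, Pow(179, -1)), 37837) = Add(Mul(43, Rational(1, 179)), 37837) = Add(Rational(43, 179), 37837) = Rational(6772866, 179)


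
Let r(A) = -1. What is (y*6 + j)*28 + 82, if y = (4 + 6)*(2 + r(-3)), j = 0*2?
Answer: 1762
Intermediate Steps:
j = 0
y = 10 (y = (4 + 6)*(2 - 1) = 10*1 = 10)
(y*6 + j)*28 + 82 = (10*6 + 0)*28 + 82 = (60 + 0)*28 + 82 = 60*28 + 82 = 1680 + 82 = 1762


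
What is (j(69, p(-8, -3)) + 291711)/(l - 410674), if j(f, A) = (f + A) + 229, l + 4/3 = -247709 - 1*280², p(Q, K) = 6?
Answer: -876045/2210353 ≈ -0.39634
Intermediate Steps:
l = -978331/3 (l = -4/3 + (-247709 - 1*280²) = -4/3 + (-247709 - 1*78400) = -4/3 + (-247709 - 78400) = -4/3 - 326109 = -978331/3 ≈ -3.2611e+5)
j(f, A) = 229 + A + f (j(f, A) = (A + f) + 229 = 229 + A + f)
(j(69, p(-8, -3)) + 291711)/(l - 410674) = ((229 + 6 + 69) + 291711)/(-978331/3 - 410674) = (304 + 291711)/(-2210353/3) = 292015*(-3/2210353) = -876045/2210353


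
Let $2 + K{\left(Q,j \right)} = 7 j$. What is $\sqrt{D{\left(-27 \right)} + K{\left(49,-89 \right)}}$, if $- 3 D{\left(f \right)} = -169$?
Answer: $\frac{i \sqrt{5118}}{3} \approx 23.847 i$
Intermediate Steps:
$K{\left(Q,j \right)} = -2 + 7 j$
$D{\left(f \right)} = \frac{169}{3}$ ($D{\left(f \right)} = \left(- \frac{1}{3}\right) \left(-169\right) = \frac{169}{3}$)
$\sqrt{D{\left(-27 \right)} + K{\left(49,-89 \right)}} = \sqrt{\frac{169}{3} + \left(-2 + 7 \left(-89\right)\right)} = \sqrt{\frac{169}{3} - 625} = \sqrt{- \frac{1706}{3}} = \frac{i \sqrt{5118}}{3}$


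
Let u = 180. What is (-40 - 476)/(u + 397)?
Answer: -516/577 ≈ -0.89428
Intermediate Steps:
(-40 - 476)/(u + 397) = (-40 - 476)/(180 + 397) = -516/577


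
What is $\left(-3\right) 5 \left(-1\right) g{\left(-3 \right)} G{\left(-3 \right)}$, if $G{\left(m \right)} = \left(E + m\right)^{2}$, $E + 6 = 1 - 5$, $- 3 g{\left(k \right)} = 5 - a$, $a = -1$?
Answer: $-5070$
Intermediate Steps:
$g{\left(k \right)} = -2$ ($g{\left(k \right)} = - \frac{5 - -1}{3} = - \frac{5 + 1}{3} = \left(- \frac{1}{3}\right) 6 = -2$)
$E = -10$ ($E = -6 + \left(1 - 5\right) = -6 - 4 = -10$)
$G{\left(m \right)} = \left(-10 + m\right)^{2}$
$\left(-3\right) 5 \left(-1\right) g{\left(-3 \right)} G{\left(-3 \right)} = \left(-3\right) 5 \left(-1\right) \left(-2\right) \left(-10 - 3\right)^{2} = \left(-15\right) \left(-1\right) \left(-2\right) \left(-13\right)^{2} = 15 \left(-2\right) 169 = \left(-30\right) 169 = -5070$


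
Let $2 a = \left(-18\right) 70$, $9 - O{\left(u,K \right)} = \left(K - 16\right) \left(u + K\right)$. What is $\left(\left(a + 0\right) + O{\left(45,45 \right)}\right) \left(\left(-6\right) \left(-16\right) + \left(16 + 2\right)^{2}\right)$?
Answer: $-1357020$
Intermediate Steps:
$O{\left(u,K \right)} = 9 - \left(-16 + K\right) \left(K + u\right)$ ($O{\left(u,K \right)} = 9 - \left(K - 16\right) \left(u + K\right) = 9 - \left(-16 + K\right) \left(K + u\right)$)
$a = -630$ ($a = \frac{\left(-18\right) 70}{2} = \frac{1}{2} \left(-1260\right) = -630$)
$\left(\left(a + 0\right) + O{\left(45,45 \right)}\right) \left(\left(-6\right) \left(-16\right) + \left(16 + 2\right)^{2}\right) = \left(\left(-630 + 0\right) + \left(9 - 45^{2} + 16 \cdot 45 + 16 \cdot 45 - 45 \cdot 45\right)\right) \left(\left(-6\right) \left(-16\right) + \left(16 + 2\right)^{2}\right) = \left(-630 + \left(9 - 2025 + 720 + 720 - 2025\right)\right) \left(96 + 18^{2}\right) = \left(-630 + \left(9 - 2025 + 720 + 720 - 2025\right)\right) \left(96 + 324\right) = \left(-630 - 2601\right) 420 = \left(-3231\right) 420 = -1357020$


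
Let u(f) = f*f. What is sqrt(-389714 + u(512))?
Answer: I*sqrt(127570) ≈ 357.17*I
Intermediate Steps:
u(f) = f**2
sqrt(-389714 + u(512)) = sqrt(-389714 + 512**2) = sqrt(-389714 + 262144) = sqrt(-127570) = I*sqrt(127570)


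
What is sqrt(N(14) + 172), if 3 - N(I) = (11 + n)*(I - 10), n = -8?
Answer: sqrt(163) ≈ 12.767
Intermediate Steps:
N(I) = 33 - 3*I (N(I) = 3 - (11 - 8)*(I - 10) = 3 - 3*(-10 + I) = 3 - (-30 + 3*I) = 3 + (30 - 3*I) = 33 - 3*I)
sqrt(N(14) + 172) = sqrt((33 - 3*14) + 172) = sqrt((33 - 42) + 172) = sqrt(-9 + 172) = sqrt(163)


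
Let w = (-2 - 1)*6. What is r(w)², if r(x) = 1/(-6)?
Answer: 1/36 ≈ 0.027778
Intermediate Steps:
w = -18 (w = -3*6 = -18)
r(x) = -⅙
r(w)² = (-⅙)² = 1/36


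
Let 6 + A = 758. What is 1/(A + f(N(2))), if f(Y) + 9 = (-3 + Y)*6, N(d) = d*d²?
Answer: 1/773 ≈ 0.0012937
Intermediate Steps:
N(d) = d³
f(Y) = -27 + 6*Y (f(Y) = -9 + (-3 + Y)*6 = -9 + (-18 + 6*Y) = -27 + 6*Y)
A = 752 (A = -6 + 758 = 752)
1/(A + f(N(2))) = 1/(752 + (-27 + 6*2³)) = 1/(752 + (-27 + 6*8)) = 1/(752 + (-27 + 48)) = 1/(752 + 21) = 1/773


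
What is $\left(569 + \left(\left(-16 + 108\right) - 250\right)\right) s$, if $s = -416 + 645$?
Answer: $94119$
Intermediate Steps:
$s = 229$
$\left(569 + \left(\left(-16 + 108\right) - 250\right)\right) s = \left(569 + \left(\left(-16 + 108\right) - 250\right)\right) 229 = \left(569 + \left(92 - 250\right)\right) 229 = \left(569 - 158\right) 229 = 411 \cdot 229 = 94119$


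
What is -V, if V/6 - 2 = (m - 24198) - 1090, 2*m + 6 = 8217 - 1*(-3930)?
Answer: 115293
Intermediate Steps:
m = 12141/2 (m = -3 + (8217 - 1*(-3930))/2 = -3 + (8217 + 3930)/2 = -3 + (1/2)*12147 = -3 + 12147/2 = 12141/2 ≈ 6070.5)
V = -115293 (V = 12 + 6*((12141/2 - 24198) - 1090) = 12 + 6*(-36255/2 - 1090) = 12 + 6*(-38435/2) = 12 - 115305 = -115293)
-V = -1*(-115293) = 115293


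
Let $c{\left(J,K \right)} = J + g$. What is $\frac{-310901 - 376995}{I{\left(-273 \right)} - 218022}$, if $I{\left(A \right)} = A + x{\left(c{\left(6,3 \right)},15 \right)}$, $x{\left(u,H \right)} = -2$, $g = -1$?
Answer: $\frac{687896}{218297} \approx 3.1512$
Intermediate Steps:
$c{\left(J,K \right)} = -1 + J$ ($c{\left(J,K \right)} = J - 1 = -1 + J$)
$I{\left(A \right)} = -2 + A$ ($I{\left(A \right)} = A - 2 = -2 + A$)
$\frac{-310901 - 376995}{I{\left(-273 \right)} - 218022} = \frac{-310901 - 376995}{\left(-2 - 273\right) - 218022} = - \frac{687896}{-275 - 218022} = - \frac{687896}{-218297} = \left(-687896\right) \left(- \frac{1}{218297}\right) = \frac{687896}{218297}$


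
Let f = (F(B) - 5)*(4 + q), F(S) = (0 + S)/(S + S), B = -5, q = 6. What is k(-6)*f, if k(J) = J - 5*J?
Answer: -1080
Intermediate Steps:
F(S) = ½ (F(S) = S/((2*S)) = S*(1/(2*S)) = ½)
k(J) = -4*J
f = -45 (f = (½ - 5)*(4 + 6) = -9/2*10 = -45)
k(-6)*f = -4*(-6)*(-45) = 24*(-45) = -1080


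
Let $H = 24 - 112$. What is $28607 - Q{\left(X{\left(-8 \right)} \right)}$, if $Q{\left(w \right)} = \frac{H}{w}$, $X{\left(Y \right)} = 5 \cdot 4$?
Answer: $\frac{143057}{5} \approx 28611.0$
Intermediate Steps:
$X{\left(Y \right)} = 20$
$H = -88$ ($H = 24 - 112 = -88$)
$Q{\left(w \right)} = - \frac{88}{w}$
$28607 - Q{\left(X{\left(-8 \right)} \right)} = 28607 - - \frac{88}{20} = 28607 - \left(-88\right) \frac{1}{20} = 28607 - - \frac{22}{5} = 28607 + \frac{22}{5} = \frac{143057}{5}$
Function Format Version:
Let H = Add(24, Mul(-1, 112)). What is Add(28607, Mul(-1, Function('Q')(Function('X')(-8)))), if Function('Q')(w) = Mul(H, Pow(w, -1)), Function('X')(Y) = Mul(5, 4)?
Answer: Rational(143057, 5) ≈ 28611.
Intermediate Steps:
Function('X')(Y) = 20
H = -88 (H = Add(24, -112) = -88)
Function('Q')(w) = Mul(-88, Pow(w, -1))
Add(28607, Mul(-1, Function('Q')(Function('X')(-8)))) = Add(28607, Mul(-1, Mul(-88, Pow(20, -1)))) = Add(28607, Mul(-1, Mul(-88, Rational(1, 20)))) = Add(28607, Mul(-1, Rational(-22, 5))) = Add(28607, Rational(22, 5)) = Rational(143057, 5)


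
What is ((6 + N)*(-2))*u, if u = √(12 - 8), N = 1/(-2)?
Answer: -22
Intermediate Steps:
N = -½ ≈ -0.50000
u = 2 (u = √4 = 2)
((6 + N)*(-2))*u = ((6 - ½)*(-2))*2 = ((11/2)*(-2))*2 = -11*2 = -22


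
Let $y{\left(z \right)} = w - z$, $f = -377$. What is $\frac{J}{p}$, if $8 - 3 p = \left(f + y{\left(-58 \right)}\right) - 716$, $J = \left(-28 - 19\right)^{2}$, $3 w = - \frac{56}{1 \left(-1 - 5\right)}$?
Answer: $\frac{59643}{9359} \approx 6.3728$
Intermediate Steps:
$w = \frac{28}{9}$ ($w = \frac{\left(-56\right) \frac{1}{1 \left(-1 - 5\right)}}{3} = \frac{\left(-56\right) \frac{1}{1 \left(-6\right)}}{3} = \frac{\left(-56\right) \frac{1}{-6}}{3} = \frac{\left(-56\right) \left(- \frac{1}{6}\right)}{3} = \frac{1}{3} \cdot \frac{28}{3} = \frac{28}{9} \approx 3.1111$)
$y{\left(z \right)} = \frac{28}{9} - z$
$J = 2209$ ($J = \left(-47\right)^{2} = 2209$)
$p = \frac{9359}{27}$ ($p = \frac{8}{3} - \frac{\left(-377 + \left(\frac{28}{9} - -58\right)\right) - 716}{3} = \frac{8}{3} - \frac{\left(-377 + \left(\frac{28}{9} + 58\right)\right) - 716}{3} = \frac{8}{3} - \frac{\left(-377 + \frac{550}{9}\right) - 716}{3} = \frac{8}{3} - \frac{- \frac{2843}{9} - 716}{3} = \frac{8}{3} - - \frac{9287}{27} = \frac{8}{3} + \frac{9287}{27} = \frac{9359}{27} \approx 346.63$)
$\frac{J}{p} = \frac{2209}{\frac{9359}{27}} = 2209 \cdot \frac{27}{9359} = \frac{59643}{9359}$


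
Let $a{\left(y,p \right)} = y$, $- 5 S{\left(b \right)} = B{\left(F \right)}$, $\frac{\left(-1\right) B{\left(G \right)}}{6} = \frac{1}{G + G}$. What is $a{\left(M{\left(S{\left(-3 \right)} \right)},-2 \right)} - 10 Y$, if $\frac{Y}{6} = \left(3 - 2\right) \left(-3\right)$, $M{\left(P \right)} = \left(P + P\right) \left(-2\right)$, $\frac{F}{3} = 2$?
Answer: $\frac{898}{5} \approx 179.6$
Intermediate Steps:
$F = 6$ ($F = 3 \cdot 2 = 6$)
$B{\left(G \right)} = - \frac{3}{G}$ ($B{\left(G \right)} = - \frac{6}{G + G} = - \frac{6}{2 G} = - 6 \frac{1}{2 G} = - \frac{3}{G}$)
$S{\left(b \right)} = \frac{1}{10}$ ($S{\left(b \right)} = - \frac{\left(-3\right) \frac{1}{6}}{5} = \left(- \frac{1}{5}\right) \left(- \frac{1}{2}\right) = \frac{1}{10}$)
$M{\left(P \right)} = - 4 P$ ($M{\left(P \right)} = 2 P \left(-2\right) = - 4 P$)
$Y = -18$ ($Y = 6 \left(3 - 2\right) \left(-3\right) = 6 \cdot 1 \left(-3\right) = 6 \left(-3\right) = -18$)
$a{\left(M{\left(S{\left(-3 \right)} \right)},-2 \right)} - 10 Y = \left(-4\right) \frac{1}{10} - -180 = - \frac{2}{5} + 180 = \frac{898}{5}$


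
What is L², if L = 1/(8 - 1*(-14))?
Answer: 1/484 ≈ 0.0020661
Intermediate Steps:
L = 1/22 (L = 1/(8 + 14) = 1/22 ≈ 0.045455)
L² = (1/22)² = 1/484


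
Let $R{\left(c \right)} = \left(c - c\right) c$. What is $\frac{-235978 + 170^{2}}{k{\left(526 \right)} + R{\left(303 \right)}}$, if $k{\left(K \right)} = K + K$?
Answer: $- \frac{103539}{526} \approx -196.84$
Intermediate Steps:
$R{\left(c \right)} = 0$ ($R{\left(c \right)} = 0 c = 0$)
$k{\left(K \right)} = 2 K$
$\frac{-235978 + 170^{2}}{k{\left(526 \right)} + R{\left(303 \right)}} = \frac{-235978 + 170^{2}}{2 \cdot 526 + 0} = \frac{-235978 + 28900}{1052 + 0} = - \frac{207078}{1052} = \left(-207078\right) \frac{1}{1052} = - \frac{103539}{526}$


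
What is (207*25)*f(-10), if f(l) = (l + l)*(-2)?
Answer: 207000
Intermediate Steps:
f(l) = -4*l (f(l) = (2*l)*(-2) = -4*l)
(207*25)*f(-10) = (207*25)*(-4*(-10)) = 5175*40 = 207000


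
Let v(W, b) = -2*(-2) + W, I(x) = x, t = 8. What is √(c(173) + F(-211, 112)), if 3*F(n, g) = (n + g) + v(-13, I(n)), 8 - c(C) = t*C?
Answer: 2*I*√353 ≈ 37.577*I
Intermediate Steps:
c(C) = 8 - 8*C
v(W, b) = 4 + W
F(n, g) = -3 + g/3 + n/3 (F(n, g) = ((n + g) + (4 - 13))/3 = ((g + n) - 9)/3 = (-9 + g + n)/3 = -3 + g/3 + n/3)
√(c(173) + F(-211, 112)) = √((8 - 8*173) + (-3 + (⅓)*112 + (⅓)*(-211))) = √((8 - 1384) + (-3 + 112/3 - 211/3)) = √(-1376 - 36) = √(-1412) = 2*I*√353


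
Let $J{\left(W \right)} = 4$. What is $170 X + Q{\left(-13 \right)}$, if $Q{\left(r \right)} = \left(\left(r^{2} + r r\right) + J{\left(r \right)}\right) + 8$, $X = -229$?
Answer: $-38580$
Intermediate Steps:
$Q{\left(r \right)} = 12 + 2 r^{2}$ ($Q{\left(r \right)} = \left(\left(r^{2} + r r\right) + 4\right) + 8 = \left(\left(r^{2} + r^{2}\right) + 4\right) + 8 = \left(2 r^{2} + 4\right) + 8 = \left(4 + 2 r^{2}\right) + 8 = 12 + 2 r^{2}$)
$170 X + Q{\left(-13 \right)} = 170 \left(-229\right) + \left(12 + 2 \left(-13\right)^{2}\right) = -38930 + \left(12 + 2 \cdot 169\right) = -38930 + \left(12 + 338\right) = -38930 + 350 = -38580$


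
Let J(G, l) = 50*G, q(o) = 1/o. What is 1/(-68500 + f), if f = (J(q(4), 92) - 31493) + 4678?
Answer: -2/190605 ≈ -1.0493e-5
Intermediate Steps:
f = -53605/2 (f = (50/4 - 31493) + 4678 = (50*(1/4) - 31493) + 4678 = (25/2 - 31493) + 4678 = -62961/2 + 4678 = -53605/2 ≈ -26803.)
1/(-68500 + f) = 1/(-68500 - 53605/2) = 1/(-190605/2) = -2/190605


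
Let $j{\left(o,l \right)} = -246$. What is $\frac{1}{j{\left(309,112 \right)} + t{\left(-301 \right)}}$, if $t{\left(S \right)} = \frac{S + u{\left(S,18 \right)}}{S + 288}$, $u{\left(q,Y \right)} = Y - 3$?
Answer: $- \frac{1}{224} \approx -0.0044643$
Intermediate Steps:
$u{\left(q,Y \right)} = -3 + Y$
$t{\left(S \right)} = \frac{15 + S}{288 + S}$ ($t{\left(S \right)} = \frac{S + \left(-3 + 18\right)}{S + 288} = \frac{S + 15}{288 + S} = \frac{15 + S}{288 + S}$)
$\frac{1}{j{\left(309,112 \right)} + t{\left(-301 \right)}} = \frac{1}{-246 + \frac{15 - 301}{288 - 301}} = \frac{1}{-246 + \frac{1}{-13} \left(-286\right)} = \frac{1}{-246 - -22} = \frac{1}{-246 + 22} = \frac{1}{-224} = - \frac{1}{224}$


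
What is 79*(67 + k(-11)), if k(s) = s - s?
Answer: 5293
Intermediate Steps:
k(s) = 0
79*(67 + k(-11)) = 79*(67 + 0) = 79*67 = 5293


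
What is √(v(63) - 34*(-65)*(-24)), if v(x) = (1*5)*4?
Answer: 2*I*√13255 ≈ 230.26*I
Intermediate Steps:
v(x) = 20 (v(x) = 5*4 = 20)
√(v(63) - 34*(-65)*(-24)) = √(20 - 34*(-65)*(-24)) = √(20 + 2210*(-24)) = √(20 - 53040) = √(-53020) = 2*I*√13255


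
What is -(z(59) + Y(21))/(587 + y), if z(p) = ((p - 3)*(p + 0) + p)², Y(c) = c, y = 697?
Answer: -1884965/214 ≈ -8808.3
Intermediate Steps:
z(p) = (p + p*(-3 + p))² (z(p) = ((-3 + p)*p + p)² = (p*(-3 + p) + p)² = (p + p*(-3 + p))²)
-(z(59) + Y(21))/(587 + y) = -(59²*(-2 + 59)² + 21)/(587 + 697) = -(3481*57² + 21)/1284 = -(3481*3249 + 21)/1284 = -(11309769 + 21)/1284 = -11309790/1284 = -1*1884965/214 = -1884965/214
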